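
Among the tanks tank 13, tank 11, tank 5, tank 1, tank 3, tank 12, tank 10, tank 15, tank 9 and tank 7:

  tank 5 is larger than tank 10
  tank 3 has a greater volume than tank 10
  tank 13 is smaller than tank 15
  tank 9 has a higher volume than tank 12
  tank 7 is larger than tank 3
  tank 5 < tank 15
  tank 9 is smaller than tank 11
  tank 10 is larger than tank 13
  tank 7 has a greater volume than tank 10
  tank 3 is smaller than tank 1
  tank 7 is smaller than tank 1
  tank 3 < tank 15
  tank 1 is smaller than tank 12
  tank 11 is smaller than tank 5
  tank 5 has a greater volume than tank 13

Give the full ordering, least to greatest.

tank 13 < tank 10 < tank 3 < tank 7 < tank 1 < tank 12 < tank 9 < tank 11 < tank 5 < tank 15

Nothing is placed below tank 13, so it is least; from there tank 13 < tank 10; tank 10 < tank 3; tank 3 < tank 7; tank 7 < tank 1; tank 1 < tank 12; tank 12 < tank 9; tank 9 < tank 11; tank 11 < tank 5; tank 5 < tank 15, each given directly.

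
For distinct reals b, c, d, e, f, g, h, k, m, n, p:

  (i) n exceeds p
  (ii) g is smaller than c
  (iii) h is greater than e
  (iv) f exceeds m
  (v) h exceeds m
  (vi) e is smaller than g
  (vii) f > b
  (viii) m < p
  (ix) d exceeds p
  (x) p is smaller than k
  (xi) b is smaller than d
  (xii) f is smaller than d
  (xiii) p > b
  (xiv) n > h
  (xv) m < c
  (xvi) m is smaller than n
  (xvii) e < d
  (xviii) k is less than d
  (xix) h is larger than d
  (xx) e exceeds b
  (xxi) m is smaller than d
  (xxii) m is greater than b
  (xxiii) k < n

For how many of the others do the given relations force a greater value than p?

4

Directly above p: k, d, n.
One step further: h (4 so far).
No other element is forced above p by the given relations, so the count is 4.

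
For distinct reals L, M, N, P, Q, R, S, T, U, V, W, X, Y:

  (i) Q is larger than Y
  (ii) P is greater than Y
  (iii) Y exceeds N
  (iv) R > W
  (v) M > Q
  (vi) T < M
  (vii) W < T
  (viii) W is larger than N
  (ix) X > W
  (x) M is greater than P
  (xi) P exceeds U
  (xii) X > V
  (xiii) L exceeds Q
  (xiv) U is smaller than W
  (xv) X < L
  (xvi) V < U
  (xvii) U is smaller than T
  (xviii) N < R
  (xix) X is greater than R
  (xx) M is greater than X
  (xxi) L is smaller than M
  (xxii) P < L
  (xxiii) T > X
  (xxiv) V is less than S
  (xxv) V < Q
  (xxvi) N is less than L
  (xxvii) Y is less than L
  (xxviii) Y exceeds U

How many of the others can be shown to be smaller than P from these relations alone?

From P the given relations immediately reach U, Y.
From those, V, N — 4 in total.
Nothing else is reachable below P; 4 in all.

4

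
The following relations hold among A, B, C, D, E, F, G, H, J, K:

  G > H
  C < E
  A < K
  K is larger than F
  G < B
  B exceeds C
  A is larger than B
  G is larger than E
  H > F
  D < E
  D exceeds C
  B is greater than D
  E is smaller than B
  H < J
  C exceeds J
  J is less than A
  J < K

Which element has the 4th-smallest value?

C

Piecing the relations together gives one ordering: F < H < J < C < D < E < G < B < A < K.
Counting 4 from the smallest end gives C.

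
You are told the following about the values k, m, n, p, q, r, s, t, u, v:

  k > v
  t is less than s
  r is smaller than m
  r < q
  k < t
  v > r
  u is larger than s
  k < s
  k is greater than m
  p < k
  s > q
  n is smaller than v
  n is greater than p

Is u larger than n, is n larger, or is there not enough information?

u

n < v < k < t < s < u, by transitivity through v, k, t, s.
So u is larger.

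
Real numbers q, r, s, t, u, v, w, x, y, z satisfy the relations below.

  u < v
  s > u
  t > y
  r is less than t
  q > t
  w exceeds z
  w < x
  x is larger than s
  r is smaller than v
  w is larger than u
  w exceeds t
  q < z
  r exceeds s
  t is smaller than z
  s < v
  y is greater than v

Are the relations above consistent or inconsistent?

The single ordering u < s < r < v < y < t < q < z < w < x satisfies every listed relation, so no contradiction arises.

consistent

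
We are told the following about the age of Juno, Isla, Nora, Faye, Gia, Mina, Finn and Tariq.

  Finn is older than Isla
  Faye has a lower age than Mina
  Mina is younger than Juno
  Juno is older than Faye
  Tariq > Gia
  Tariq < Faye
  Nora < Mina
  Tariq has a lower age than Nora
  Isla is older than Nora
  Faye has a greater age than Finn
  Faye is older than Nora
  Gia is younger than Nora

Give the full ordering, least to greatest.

Gia < Tariq < Nora < Isla < Finn < Faye < Mina < Juno

The consecutive links are each given: Gia < Tariq; Tariq < Nora; Nora < Isla; Isla < Finn; Finn < Faye; Faye < Mina; Mina < Juno.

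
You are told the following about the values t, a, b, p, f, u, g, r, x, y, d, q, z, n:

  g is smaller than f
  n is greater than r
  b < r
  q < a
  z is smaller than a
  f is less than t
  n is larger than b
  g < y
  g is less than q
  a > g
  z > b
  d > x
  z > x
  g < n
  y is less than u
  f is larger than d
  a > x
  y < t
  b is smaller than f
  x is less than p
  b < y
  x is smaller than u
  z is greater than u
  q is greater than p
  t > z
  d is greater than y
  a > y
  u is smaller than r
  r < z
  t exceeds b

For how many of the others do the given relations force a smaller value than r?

The elements the relations force below r are g, x, b, y, u — no chain reaches any other.
That is 5.

5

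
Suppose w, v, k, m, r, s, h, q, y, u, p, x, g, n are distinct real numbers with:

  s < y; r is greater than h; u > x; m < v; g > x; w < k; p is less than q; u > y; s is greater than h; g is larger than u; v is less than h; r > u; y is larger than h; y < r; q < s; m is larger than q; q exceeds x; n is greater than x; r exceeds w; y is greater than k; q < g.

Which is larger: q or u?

u

q < m and m < v give q < v.
Then v < h extends the chain to h.
With h < s: q < m < v < h < s.
Then s < y extends the chain to y.
Then y < u extends the chain to u.
So q < u; u is the larger of the two.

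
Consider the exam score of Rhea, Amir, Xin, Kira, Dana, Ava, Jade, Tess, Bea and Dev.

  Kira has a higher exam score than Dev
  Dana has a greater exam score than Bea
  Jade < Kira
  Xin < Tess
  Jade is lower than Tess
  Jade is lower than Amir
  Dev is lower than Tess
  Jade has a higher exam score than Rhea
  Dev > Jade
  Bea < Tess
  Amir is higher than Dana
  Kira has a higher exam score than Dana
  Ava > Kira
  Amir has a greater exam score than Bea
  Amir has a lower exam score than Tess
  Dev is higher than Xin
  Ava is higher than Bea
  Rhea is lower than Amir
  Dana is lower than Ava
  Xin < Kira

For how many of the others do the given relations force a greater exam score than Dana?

Directly above Dana: Kira, Ava, Amir.
One step further: Tess (4 so far).
Nothing else is reachable above Dana; 4 in all.

4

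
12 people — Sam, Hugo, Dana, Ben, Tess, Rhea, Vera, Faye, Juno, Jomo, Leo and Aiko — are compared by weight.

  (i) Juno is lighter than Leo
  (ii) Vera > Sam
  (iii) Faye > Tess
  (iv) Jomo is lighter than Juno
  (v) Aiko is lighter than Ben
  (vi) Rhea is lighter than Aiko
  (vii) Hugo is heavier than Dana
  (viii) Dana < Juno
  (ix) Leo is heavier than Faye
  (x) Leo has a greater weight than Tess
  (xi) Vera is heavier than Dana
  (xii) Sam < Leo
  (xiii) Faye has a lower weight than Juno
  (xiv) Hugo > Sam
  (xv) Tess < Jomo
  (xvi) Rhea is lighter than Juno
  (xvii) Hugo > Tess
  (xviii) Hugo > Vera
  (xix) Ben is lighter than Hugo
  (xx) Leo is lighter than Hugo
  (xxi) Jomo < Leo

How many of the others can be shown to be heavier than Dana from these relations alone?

The elements the relations force above Dana are Juno, Vera, Leo, Hugo — no chain reaches any other.
That is 4.

4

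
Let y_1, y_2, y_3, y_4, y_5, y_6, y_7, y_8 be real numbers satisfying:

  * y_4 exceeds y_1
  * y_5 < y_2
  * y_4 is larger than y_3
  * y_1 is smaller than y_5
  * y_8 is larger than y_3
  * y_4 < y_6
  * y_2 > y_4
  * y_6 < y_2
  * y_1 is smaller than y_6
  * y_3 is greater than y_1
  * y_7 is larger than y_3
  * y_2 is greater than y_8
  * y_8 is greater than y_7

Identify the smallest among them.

Chaining upward from y_1: directly above it, y_3, y_5, y_4, y_6; then y_7, y_8, y_2.
That covers every other element, and nothing is given below y_1, so y_1 is the smallest.

y_1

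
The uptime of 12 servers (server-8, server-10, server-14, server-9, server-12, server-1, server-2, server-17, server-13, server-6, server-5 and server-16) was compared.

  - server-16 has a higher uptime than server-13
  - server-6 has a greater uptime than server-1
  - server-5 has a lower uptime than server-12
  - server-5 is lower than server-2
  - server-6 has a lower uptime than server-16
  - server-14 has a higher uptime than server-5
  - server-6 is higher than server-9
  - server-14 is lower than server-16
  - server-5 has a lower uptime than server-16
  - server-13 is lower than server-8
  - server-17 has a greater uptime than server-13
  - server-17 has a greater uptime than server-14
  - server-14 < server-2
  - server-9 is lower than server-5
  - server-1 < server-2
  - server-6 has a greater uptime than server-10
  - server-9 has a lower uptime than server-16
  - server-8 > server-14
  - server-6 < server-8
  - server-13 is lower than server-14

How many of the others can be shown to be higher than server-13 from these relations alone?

5

Directly above server-13: server-14, server-17, server-8, server-16.
One step further: server-2 (5 so far).
No other element is forced above server-13 by the given relations, so the count is 5.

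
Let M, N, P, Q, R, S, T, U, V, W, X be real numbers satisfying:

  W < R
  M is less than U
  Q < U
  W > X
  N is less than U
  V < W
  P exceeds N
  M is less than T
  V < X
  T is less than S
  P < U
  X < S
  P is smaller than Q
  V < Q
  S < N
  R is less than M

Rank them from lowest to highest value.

V < X < W < R < M < T < S < N < P < Q < U

Each adjacent pair is fixed by a given relation: V < X; X < W; W < R; R < M; M < T; T < S; S < N; N < P; P < Q; Q < U. Chaining them end to end gives the full order.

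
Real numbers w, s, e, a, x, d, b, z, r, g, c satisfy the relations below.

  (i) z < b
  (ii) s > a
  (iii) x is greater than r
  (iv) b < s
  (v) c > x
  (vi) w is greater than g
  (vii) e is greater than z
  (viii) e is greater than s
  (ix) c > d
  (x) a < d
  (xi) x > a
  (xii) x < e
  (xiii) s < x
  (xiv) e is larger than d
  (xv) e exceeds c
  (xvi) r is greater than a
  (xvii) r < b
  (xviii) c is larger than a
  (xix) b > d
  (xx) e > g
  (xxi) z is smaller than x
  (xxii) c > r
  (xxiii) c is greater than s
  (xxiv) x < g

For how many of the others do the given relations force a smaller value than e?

9

The elements the relations force below e are a, z, r, d, b, s, x, c, g — no chain reaches any other.
That is 9.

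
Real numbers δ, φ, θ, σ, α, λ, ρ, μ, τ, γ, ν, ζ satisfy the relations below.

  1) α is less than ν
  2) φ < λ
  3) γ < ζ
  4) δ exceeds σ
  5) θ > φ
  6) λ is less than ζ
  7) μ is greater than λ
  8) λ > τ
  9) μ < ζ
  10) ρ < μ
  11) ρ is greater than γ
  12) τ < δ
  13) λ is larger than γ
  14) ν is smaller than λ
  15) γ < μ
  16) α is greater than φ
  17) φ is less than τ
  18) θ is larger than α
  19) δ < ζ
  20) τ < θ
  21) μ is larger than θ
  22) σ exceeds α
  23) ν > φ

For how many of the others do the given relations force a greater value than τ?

5

The elements the relations force above τ are θ, λ, δ, μ, ζ — no chain reaches any other.
That is 5.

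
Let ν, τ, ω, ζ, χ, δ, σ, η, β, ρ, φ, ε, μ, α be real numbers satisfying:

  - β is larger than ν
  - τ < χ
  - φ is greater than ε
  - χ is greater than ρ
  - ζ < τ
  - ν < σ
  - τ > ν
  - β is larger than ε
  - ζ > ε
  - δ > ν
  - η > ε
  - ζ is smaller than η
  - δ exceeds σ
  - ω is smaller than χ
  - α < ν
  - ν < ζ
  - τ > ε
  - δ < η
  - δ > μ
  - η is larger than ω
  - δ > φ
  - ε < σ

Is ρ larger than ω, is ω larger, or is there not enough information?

undetermined

Following every chain through ρ: above ρ we get χ.
ω is not reached, and no chain runs the other way from ω to ρ.
So the given relations leave the order of ρ and ω undetermined.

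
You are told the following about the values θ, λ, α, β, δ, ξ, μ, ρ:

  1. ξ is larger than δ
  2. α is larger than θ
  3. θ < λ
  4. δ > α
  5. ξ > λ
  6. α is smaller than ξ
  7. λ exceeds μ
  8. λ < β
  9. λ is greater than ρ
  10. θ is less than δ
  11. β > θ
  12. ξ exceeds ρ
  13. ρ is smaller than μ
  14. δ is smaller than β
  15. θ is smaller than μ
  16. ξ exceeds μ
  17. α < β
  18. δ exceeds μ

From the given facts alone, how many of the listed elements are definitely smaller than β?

From β the given relations immediately reach θ, λ, α, δ.
From those, ρ, μ — 6 in total.
No other element is forced below β by the given relations, so the count is 6.

6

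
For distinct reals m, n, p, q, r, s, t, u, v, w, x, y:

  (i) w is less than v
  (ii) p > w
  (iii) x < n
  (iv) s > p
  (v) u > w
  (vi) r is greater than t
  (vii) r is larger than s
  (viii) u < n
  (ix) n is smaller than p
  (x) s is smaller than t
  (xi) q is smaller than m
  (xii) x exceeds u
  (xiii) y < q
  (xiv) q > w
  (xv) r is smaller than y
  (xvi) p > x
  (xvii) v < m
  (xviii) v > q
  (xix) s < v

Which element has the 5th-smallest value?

Chaining the given pairs: w < u < x < n < p < s < t < r < y < q < v < m.
The 5th smallest is p.

p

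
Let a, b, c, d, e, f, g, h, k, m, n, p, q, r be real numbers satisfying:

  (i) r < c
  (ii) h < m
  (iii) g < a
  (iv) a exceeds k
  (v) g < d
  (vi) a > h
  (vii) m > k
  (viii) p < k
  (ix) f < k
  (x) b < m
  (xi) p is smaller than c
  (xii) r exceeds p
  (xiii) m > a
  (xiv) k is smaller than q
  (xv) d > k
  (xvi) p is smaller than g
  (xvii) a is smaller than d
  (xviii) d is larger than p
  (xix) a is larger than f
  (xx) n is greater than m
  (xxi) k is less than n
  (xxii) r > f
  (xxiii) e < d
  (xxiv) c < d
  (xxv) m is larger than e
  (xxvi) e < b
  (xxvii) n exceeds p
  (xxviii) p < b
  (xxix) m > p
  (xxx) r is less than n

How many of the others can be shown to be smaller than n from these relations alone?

From n the given relations immediately reach p, r, k, m.
From those, f, h, e, b, a — 9 in total.
From those, g — 10 in total.
No other element is forced below n by the given relations, so the count is 10.

10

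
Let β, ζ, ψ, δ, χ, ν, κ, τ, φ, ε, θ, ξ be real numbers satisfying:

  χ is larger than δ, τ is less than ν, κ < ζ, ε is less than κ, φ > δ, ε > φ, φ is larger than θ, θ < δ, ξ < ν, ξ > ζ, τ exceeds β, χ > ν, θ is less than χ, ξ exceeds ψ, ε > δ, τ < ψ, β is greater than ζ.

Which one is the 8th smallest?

τ

Piecing the relations together gives one ordering: θ < δ < φ < ε < κ < ζ < β < τ < ψ < ξ < ν < χ.
The 8th smallest is τ.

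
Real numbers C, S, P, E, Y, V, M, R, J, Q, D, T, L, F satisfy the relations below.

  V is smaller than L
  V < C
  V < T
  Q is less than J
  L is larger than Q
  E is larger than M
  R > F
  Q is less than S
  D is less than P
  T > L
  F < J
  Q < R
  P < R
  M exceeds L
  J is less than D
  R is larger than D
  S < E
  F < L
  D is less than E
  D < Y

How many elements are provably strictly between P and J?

1

The relations place J below P. An element lies strictly between them when it is forced above J and also forced below P.
Above J: {D, R, Y, E}. Below P: {Q, F, D}.
Intersection: {D} — 1.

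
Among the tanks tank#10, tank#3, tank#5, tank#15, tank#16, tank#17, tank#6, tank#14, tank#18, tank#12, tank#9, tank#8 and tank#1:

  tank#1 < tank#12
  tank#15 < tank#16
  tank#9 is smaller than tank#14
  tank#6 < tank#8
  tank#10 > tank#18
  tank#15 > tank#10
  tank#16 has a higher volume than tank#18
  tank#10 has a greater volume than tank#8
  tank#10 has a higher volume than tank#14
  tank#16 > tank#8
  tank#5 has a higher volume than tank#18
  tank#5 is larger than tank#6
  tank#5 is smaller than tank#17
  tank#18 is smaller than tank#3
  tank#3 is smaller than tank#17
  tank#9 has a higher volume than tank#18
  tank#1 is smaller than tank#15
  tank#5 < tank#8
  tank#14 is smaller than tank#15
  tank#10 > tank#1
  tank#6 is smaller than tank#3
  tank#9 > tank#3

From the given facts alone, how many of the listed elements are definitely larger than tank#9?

Directly above tank#9: tank#14.
One step further: tank#10, tank#15 (3 so far).
One step further: tank#16 (4 so far).
Nothing else is reachable above tank#9; 4 in all.

4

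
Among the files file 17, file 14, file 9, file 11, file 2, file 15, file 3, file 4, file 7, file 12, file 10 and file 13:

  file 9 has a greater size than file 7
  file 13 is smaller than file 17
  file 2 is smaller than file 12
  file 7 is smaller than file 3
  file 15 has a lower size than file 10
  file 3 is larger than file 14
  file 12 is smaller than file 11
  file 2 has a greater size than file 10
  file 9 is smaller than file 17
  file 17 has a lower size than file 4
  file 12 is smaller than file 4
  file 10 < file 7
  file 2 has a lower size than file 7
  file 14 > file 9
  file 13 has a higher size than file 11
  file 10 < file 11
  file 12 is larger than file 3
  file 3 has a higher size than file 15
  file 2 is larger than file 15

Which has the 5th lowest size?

file 9

Piecing the relations together gives one ordering: file 15 < file 10 < file 2 < file 7 < file 9 < file 14 < file 3 < file 12 < file 11 < file 13 < file 17 < file 4.
The 5th smallest is file 9.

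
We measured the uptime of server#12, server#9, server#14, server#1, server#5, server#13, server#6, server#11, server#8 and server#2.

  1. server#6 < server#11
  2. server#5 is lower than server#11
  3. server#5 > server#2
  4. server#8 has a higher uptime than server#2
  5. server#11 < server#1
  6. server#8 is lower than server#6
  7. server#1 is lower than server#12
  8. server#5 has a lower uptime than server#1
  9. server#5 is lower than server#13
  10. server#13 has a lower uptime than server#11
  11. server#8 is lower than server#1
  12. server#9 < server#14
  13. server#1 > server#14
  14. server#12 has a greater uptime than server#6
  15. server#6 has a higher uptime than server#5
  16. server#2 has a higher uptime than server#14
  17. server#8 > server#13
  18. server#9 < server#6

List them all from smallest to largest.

Nothing is placed below server#9, so it is least; from there server#9 < server#14; server#14 < server#2; server#2 < server#5; server#5 < server#13; server#13 < server#8; server#8 < server#6; server#6 < server#11; server#11 < server#1; server#1 < server#12, each given directly.

server#9 < server#14 < server#2 < server#5 < server#13 < server#8 < server#6 < server#11 < server#1 < server#12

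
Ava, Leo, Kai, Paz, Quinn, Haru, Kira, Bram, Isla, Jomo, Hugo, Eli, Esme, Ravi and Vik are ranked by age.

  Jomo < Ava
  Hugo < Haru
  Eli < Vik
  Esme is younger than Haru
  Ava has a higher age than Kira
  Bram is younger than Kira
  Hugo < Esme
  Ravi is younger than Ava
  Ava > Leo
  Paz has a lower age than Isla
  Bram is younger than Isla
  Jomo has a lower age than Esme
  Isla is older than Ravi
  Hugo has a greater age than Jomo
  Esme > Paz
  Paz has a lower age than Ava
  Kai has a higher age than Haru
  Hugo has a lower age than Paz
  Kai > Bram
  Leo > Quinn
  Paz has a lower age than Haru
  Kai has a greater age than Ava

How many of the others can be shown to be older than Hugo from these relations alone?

6

The elements the relations force above Hugo are Paz, Isla, Esme, Ava, Haru, Kai — no chain reaches any other.
That is 6.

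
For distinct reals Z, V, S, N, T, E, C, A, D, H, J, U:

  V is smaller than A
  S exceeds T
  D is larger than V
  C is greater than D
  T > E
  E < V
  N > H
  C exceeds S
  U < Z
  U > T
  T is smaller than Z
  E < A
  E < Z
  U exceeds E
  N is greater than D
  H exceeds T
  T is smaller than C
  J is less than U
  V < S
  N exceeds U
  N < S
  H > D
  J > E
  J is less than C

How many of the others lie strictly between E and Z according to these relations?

The relations place E below Z. An element lies strictly between them when it is forced above E and also forced below Z.
Above E: {T, J, U, V, D, A, H, N, S, C}. Below Z: {T, J, U}.
Intersection: {T, J, U} — 3.

3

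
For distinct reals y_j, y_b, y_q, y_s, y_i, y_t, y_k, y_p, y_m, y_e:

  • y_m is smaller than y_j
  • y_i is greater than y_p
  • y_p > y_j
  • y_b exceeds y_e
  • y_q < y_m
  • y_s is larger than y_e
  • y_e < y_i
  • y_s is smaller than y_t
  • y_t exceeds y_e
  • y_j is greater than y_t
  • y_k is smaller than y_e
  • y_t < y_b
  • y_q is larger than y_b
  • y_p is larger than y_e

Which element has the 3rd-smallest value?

The consecutive relations fix a unique order: y_k < y_e < y_s < y_t < y_b < y_q < y_m < y_j < y_p < y_i.
The 3rd smallest is y_s.

y_s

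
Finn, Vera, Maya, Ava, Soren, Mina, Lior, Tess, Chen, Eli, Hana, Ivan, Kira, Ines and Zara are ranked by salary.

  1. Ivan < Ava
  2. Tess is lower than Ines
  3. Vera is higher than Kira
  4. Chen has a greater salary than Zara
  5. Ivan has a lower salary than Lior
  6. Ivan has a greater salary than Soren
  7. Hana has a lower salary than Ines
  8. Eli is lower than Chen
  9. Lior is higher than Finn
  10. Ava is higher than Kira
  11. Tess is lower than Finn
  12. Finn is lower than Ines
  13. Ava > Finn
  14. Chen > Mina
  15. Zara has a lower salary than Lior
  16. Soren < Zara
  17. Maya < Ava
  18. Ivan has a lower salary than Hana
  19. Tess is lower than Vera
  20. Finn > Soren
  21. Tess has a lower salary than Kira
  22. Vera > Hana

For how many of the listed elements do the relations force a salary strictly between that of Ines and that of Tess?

Chaining upward from Tess reaches: Kira, Finn, Ava, Lior, Vera.
Chaining downward from Ines reaches: Soren, Ivan, Hana, Finn.
Strictly between Tess and Ines are those in both lists: Finn — 1 element.

1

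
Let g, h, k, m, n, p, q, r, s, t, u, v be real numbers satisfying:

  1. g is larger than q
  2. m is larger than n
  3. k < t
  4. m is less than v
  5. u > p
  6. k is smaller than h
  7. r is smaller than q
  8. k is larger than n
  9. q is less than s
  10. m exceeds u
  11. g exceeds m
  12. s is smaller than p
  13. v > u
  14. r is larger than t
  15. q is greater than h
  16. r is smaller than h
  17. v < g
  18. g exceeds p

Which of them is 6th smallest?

Piecing the relations together gives one ordering: n < k < t < r < h < q < s < p < u < m < v < g.
The 6th smallest is q.

q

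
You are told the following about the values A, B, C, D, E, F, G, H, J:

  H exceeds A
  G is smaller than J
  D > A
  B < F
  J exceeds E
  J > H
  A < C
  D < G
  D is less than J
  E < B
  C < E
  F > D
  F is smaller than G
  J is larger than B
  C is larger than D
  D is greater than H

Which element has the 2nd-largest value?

Piecing the relations together gives one ordering: A < H < D < C < E < B < F < G < J.
The 2nd largest is G.

G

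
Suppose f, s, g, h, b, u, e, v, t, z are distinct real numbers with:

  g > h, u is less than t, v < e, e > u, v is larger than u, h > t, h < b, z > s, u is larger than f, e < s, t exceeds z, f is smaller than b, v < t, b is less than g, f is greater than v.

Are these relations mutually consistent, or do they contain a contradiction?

inconsistent

We have u < v stated directly, yet also v < f < u by chaining the others — so v < u. Contradiction.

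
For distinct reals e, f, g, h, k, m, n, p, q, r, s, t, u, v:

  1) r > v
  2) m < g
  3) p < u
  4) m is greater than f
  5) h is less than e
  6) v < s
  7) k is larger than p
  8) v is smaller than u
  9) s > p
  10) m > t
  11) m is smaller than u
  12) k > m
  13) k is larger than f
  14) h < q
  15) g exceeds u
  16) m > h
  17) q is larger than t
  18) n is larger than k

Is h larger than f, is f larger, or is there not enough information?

undetermined

Following every chain through f: above f we get m, u, g, k, n.
h is not reached, and no chain runs the other way from h to f.
So the given relations leave the order of f and h undetermined.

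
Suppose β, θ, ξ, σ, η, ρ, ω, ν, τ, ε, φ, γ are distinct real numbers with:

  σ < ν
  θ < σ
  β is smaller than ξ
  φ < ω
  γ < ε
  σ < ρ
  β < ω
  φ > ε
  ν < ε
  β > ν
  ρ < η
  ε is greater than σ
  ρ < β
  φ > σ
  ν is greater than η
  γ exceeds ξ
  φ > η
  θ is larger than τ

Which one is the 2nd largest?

φ

Chaining the given pairs: τ < θ < σ < ρ < η < ν < β < ξ < γ < ε < φ < ω.
The 2nd largest is φ.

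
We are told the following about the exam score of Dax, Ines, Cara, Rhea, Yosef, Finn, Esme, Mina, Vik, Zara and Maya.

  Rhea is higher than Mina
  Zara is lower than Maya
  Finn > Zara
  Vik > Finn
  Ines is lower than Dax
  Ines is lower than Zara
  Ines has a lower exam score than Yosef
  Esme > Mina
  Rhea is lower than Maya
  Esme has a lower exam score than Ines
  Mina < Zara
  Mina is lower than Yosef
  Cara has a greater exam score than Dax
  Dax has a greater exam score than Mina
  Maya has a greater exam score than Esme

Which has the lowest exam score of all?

Esme is not least since Mina < Esme; Ines is not least since Esme < Ines; Zara is not least since Mina < Zara; Rhea is not least since Mina < Rhea; Yosef is not least since Mina < Yosef; Maya is not least since Rhea < Maya; Dax is not least since Mina < Dax; Cara is not least since Dax < Cara; Finn is not least since Zara < Finn; Vik is not least since Finn < Vik.
Only Mina has nothing below it, so Mina is the lowest exam score.

Mina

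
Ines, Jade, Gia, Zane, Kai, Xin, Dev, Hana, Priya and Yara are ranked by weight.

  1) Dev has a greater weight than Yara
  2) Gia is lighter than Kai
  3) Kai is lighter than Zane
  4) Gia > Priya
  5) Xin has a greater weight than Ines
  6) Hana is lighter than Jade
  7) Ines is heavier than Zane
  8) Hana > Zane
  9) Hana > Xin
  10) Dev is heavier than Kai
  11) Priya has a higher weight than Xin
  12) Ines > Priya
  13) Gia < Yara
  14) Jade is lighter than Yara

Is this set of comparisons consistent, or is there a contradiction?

inconsistent

We have Xin < Priya stated directly, yet also Priya < Gia < Kai < Zane < Ines < Xin by chaining the others — so Priya < Xin. Contradiction.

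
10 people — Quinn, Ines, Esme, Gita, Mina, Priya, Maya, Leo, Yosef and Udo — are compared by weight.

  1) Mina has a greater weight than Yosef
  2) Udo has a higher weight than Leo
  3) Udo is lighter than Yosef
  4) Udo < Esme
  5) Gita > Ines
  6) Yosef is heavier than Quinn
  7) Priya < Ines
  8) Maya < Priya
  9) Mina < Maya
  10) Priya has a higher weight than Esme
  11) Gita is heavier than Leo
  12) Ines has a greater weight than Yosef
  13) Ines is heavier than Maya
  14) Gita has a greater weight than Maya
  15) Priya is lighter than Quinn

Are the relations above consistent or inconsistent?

We have Maya < Priya stated directly, yet also Priya < Quinn < Yosef < Mina < Maya by chaining the others — so Priya < Maya. Contradiction.

inconsistent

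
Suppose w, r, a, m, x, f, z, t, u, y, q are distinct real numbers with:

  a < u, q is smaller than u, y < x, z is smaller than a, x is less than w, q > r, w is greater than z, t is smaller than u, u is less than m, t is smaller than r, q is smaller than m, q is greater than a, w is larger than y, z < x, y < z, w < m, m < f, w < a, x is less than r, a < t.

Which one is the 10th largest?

The consecutive relations fix a unique order: y < z < x < w < a < t < r < q < u < m < f.
Counting 10 from the largest end gives z.

z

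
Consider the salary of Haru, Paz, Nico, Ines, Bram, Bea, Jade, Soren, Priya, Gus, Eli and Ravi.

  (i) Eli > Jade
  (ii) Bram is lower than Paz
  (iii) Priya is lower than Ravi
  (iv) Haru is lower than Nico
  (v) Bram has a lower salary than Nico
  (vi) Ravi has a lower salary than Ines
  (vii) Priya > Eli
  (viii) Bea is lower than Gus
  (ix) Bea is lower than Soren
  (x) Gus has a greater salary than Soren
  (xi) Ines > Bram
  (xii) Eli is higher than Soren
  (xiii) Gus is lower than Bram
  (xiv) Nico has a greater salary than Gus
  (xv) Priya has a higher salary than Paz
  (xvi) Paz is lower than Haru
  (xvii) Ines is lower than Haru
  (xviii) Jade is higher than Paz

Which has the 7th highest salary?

Jade

The consecutive relations fix a unique order: Bea < Soren < Gus < Bram < Paz < Jade < Eli < Priya < Ravi < Ines < Haru < Nico.
The 7th largest is Jade.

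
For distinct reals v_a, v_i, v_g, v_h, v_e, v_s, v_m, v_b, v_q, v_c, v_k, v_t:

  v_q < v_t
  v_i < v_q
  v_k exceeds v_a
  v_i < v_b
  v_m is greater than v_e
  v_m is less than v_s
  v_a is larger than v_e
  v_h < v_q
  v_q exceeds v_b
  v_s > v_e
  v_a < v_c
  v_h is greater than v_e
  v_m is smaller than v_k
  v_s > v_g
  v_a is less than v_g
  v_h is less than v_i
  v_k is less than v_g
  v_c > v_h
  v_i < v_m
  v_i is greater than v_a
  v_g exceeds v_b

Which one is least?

v_e

v_a is not least since v_e < v_a; v_h is not least since v_e < v_h; v_i is not least since v_a < v_i; v_m is not least since v_i < v_m; v_c is not least since v_h < v_c; v_b is not least since v_i < v_b; v_k is not least since v_m < v_k; v_q is not least since v_h < v_q; v_t is not least since v_q < v_t; v_g is not least since v_k < v_g; v_s is not least since v_e < v_s.
Only v_e has nothing below it, so v_e is the least.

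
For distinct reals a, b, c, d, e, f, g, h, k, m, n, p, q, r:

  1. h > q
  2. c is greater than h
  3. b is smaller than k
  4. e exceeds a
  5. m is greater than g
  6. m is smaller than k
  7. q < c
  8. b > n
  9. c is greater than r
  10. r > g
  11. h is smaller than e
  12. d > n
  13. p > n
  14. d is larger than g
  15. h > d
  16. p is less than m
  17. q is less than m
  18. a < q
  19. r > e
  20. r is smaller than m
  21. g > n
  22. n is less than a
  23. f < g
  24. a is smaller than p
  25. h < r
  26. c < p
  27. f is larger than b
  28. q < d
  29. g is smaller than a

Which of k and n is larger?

n < b and b < f give n < f.
Then f < g extends the chain to g.
With g < a: n < b < f < g < a.
Then a < q extends the chain to q.
Then q < d extends the chain to d.
Then d < h extends the chain to h.
With h < e: n < b < f < g < a < q < d < h < e.
With e < r: n < b < f < g < a < q < d < h < e < r.
With r < c: n < b < f < g < a < q < d < h < e < r < c.
Then c < p extends the chain to p.
Then p < m extends the chain to m.
Then m < k extends the chain to k.
So n < k; k is the larger of the two.

k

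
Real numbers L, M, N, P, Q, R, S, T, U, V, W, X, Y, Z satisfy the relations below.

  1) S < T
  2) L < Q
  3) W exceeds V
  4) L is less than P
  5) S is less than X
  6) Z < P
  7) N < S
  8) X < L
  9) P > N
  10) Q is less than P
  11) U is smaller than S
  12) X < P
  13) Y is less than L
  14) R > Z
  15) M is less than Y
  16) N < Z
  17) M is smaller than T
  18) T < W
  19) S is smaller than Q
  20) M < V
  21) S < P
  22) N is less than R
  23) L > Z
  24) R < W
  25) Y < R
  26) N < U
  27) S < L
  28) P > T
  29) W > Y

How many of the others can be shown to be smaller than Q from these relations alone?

From Q the given relations immediately reach S, L.
From those, N, Y, U, Z, X — 7 in total.
From those, M — 8 in total.
Nothing else is reachable below Q; 8 in all.

8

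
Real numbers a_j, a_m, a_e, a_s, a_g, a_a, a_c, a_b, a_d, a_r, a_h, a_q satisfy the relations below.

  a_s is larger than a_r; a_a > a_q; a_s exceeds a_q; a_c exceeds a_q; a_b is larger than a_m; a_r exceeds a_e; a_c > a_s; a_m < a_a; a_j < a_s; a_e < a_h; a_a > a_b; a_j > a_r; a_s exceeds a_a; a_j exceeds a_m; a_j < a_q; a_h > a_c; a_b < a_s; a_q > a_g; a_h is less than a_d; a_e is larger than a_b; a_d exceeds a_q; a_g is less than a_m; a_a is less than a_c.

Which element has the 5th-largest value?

Piecing the relations together gives one ordering: a_g < a_m < a_b < a_e < a_r < a_j < a_q < a_a < a_s < a_c < a_h < a_d.
Counting 5 from the largest end gives a_a.

a_a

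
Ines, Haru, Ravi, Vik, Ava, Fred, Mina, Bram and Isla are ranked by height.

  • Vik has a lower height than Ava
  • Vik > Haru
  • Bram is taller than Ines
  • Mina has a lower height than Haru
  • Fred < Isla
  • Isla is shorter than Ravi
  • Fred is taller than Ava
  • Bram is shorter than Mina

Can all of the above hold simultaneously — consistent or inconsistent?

consistent

The single ordering Ines < Bram < Mina < Haru < Vik < Ava < Fred < Isla < Ravi satisfies every listed relation, so no contradiction arises.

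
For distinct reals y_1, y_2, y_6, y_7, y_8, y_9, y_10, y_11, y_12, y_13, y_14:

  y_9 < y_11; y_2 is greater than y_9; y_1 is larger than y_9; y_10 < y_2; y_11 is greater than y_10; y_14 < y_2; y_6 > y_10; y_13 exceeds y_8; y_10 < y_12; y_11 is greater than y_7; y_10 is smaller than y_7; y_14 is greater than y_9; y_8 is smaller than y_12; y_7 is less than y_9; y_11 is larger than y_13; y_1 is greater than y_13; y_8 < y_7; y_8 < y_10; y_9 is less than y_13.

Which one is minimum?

Chaining upward from y_8: directly above it, y_10, y_7, y_13, y_12; then y_9, y_11, y_6, y_2, y_1; then y_14.
That covers every other element, and nothing is given below y_8, so y_8 is the minimum.

y_8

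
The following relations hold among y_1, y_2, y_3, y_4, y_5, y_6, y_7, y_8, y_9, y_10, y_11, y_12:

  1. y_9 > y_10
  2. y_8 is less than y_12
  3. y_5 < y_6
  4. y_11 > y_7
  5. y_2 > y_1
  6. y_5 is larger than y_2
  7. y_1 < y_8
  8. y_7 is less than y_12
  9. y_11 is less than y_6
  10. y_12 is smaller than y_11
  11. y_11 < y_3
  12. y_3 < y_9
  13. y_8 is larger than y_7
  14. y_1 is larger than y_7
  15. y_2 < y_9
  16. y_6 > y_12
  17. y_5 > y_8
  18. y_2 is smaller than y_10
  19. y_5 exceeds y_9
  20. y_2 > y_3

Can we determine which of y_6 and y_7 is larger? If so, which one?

The relevant relations are y_7 < y_1; y_1 < y_8; y_8 < y_12; y_12 < y_11; y_11 < y_3; y_3 < y_2; y_2 < y_10; y_10 < y_9; y_9 < y_5; y_5 < y_6.
Chaining these gives y_7 < y_1 < y_8 < y_12 < y_11 < y_3 < y_2 < y_10 < y_9 < y_5 < y_6.
So y_6 is larger.

y_6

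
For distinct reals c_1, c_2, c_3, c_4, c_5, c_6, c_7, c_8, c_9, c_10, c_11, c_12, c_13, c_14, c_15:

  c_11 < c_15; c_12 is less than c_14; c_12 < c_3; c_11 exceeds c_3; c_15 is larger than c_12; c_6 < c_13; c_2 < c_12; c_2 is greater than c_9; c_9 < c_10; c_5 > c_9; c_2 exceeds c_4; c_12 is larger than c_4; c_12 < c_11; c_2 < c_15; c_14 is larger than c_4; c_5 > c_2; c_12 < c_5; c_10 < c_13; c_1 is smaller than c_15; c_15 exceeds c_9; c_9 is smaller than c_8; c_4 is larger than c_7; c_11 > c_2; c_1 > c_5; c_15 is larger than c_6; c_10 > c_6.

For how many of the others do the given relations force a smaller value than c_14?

From c_14 the given relations immediately reach c_4, c_12.
From those, c_7, c_2 — 4 in total.
From those, c_9 — 5 in total.
No other element is forced below c_14 by the given relations, so the count is 5.

5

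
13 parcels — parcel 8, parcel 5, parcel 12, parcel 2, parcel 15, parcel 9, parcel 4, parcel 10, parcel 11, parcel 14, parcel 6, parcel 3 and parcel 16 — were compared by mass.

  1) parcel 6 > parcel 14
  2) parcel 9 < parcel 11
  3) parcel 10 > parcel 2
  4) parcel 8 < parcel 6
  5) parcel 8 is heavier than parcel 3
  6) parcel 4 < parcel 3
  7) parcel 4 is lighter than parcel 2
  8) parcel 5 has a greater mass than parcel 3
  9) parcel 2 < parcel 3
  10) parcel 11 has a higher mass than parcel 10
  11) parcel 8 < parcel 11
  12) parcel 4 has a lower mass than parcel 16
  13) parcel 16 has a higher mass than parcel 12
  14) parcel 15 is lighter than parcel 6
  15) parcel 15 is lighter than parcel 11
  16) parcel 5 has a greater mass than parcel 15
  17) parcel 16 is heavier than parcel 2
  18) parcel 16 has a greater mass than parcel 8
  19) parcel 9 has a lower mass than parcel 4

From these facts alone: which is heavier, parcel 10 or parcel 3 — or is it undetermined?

undetermined

Following every chain through parcel 3: above parcel 3 we get parcel 8, parcel 6, parcel 16, parcel 5, parcel 11; below parcel 3 we get parcel 9, parcel 4, parcel 2.
parcel 10 is not reached, and no chain runs the other way from parcel 10 to parcel 3.
So the given relations leave the order of parcel 3 and parcel 10 undetermined.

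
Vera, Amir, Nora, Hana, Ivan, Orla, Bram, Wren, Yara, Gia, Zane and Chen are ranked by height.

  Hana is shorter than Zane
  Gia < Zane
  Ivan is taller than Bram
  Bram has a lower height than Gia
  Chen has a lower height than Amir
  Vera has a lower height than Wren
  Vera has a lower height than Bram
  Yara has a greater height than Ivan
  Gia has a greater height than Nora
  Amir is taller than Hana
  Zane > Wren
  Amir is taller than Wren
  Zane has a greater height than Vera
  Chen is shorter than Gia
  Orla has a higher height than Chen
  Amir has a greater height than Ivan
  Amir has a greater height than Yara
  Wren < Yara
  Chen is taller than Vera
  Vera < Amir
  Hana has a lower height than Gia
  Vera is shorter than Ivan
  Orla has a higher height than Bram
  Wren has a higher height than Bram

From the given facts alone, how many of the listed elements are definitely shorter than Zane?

From Zane the given relations immediately reach Vera, Wren, Hana, Gia.
From those, Bram, Chen, Nora — 7 in total.
Nothing else is reachable below Zane; 7 in all.

7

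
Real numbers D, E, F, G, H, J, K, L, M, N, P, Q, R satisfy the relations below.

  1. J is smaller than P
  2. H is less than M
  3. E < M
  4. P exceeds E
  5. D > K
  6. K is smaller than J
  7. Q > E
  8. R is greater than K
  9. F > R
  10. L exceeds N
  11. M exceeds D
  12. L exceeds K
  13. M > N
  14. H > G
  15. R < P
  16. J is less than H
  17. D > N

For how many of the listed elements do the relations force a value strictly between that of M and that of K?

3

The relations place K below M. An element lies strictly between them when it is forced above K and also forced below M.
Above K: {J, H, D, R, F, P, L}. Below M: {N, E, J, G, H, D}.
Intersection: {J, H, D} — 3.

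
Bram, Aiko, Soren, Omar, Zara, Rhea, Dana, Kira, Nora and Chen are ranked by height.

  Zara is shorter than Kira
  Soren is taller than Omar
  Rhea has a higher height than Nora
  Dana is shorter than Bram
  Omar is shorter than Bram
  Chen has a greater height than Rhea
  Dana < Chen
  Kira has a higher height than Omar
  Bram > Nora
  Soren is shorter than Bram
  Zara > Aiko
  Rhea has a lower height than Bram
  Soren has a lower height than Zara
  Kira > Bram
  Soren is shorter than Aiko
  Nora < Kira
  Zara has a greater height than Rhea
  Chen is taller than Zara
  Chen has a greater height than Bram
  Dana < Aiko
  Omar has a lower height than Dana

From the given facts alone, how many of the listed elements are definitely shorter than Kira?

8

From Kira the given relations immediately reach Omar, Nora, Zara, Bram.
From those, Dana, Soren, Rhea, Aiko — 8 in total.
No other element is forced below Kira by the given relations, so the count is 8.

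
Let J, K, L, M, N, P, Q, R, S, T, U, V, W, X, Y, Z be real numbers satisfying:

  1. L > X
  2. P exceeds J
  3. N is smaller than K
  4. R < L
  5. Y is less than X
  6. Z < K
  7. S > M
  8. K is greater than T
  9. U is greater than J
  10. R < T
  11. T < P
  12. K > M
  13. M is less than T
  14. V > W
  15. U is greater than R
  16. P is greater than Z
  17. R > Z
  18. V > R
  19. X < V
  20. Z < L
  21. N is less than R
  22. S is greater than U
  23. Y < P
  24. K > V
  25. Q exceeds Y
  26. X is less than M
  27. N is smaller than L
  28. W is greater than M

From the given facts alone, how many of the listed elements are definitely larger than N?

8

The elements the relations force above N are R, T, V, U, S, K, L, P — no chain reaches any other.
That is 8.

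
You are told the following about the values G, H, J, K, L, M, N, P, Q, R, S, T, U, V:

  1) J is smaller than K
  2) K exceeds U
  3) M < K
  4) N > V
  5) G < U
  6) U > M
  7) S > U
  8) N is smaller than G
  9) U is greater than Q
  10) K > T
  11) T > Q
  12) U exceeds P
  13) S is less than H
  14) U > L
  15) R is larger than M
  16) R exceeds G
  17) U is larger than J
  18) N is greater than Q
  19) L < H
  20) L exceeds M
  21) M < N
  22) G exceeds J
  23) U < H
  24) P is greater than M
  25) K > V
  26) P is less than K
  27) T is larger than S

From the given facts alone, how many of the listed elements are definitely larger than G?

6

The elements the relations force above G are U, S, R, T, K, H — no chain reaches any other.
That is 6.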